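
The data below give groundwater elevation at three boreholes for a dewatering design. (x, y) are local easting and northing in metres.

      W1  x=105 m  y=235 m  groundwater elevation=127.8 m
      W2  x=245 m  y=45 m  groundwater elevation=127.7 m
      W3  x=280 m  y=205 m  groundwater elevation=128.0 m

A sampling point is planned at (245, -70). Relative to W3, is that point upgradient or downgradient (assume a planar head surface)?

With h = a·x + b·y + c and W1 as origin, the differences give:
  140·a + (-190)·b = -0.1
  175·a + (-30)·b = +0.2
Eliminate b (×(-30) and ×(-190), subtract): 29050·a = 41.00 → a = ∂h/∂x = +0.001411
Back-substitute: b = ∂h/∂y = +0.001566.
Head at (245, -70) = 127.8 + (+0.001411)·(140) + (+0.001566)·(-305) = 127.52 m.
That is lower than the 128.0 m at W3, so the point is downgradient.

downgradient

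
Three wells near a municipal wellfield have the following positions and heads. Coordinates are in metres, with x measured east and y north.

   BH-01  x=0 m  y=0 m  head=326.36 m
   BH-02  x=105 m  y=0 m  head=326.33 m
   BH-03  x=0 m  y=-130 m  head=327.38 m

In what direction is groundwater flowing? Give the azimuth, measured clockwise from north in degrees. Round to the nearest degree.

∂h/∂x = (326.33 − 326.36) / (105 − 0) = -0.0002857
∂h/∂y = (327.38 − 326.36) / (-130 − 0) = -0.007846
Flow direction (−∇h) has components (+0.0002857 E, +0.007846 N).
Azimuth = atan2(E, N) = atan2(+0.0002857, +0.007846) = 2.1° ≈ 002°.

002°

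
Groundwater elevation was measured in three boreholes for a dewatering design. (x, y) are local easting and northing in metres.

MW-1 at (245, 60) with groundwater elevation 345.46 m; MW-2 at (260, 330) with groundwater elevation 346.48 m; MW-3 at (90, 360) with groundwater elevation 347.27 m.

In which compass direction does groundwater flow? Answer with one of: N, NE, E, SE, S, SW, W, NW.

Taking MW-1 as reference: MW-2−MW-1 = (15, 270, +1.02); MW-3−MW-1 = (-155, 300, +1.81).
Determinant of the coordinate differences = 15·300 − (-155)·270 = 46350.
∂h/∂x = [(+1.02)·300 − (+1.81)·270] / 46350 = -0.003942
∂h/∂y = [15·(+1.81) − (-155)·(+1.02)] / 46350 = +0.003997
Flow = −∇h = (+0.003942 east, -0.003997 north), which points southeast.

SE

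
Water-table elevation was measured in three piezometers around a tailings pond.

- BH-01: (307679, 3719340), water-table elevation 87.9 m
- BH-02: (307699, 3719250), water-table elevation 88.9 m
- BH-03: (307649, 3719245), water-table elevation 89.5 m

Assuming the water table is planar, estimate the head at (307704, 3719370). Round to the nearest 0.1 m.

87.2 m

With h = a·x + b·y + c and BH-01 as origin, the differences give:
  20·a + (-90)·b = +1.0
  (-30)·a + (-95)·b = +1.6
Eliminate b (×(-95) and ×(-90), subtract): -4600·a = 49.00 → a = ∂h/∂x = -0.01065
Back-substitute: b = ∂h/∂y = -0.01348.
h(307704, 3719370) = 87.9 + (-0.01065)·(25) + (-0.01348)·(30) = 87.9 -0.266 -0.404 = 87.229 m.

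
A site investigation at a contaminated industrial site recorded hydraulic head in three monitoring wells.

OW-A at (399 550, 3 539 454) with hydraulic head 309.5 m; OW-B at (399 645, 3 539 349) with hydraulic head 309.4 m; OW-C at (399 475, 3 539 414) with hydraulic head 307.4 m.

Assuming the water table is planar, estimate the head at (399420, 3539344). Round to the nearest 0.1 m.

305.1 m

With h = a·x + b·y + c and OW-A as origin, the differences give:
  95·a + (-105)·b = -0.1
  (-75)·a + (-40)·b = -2.1
Eliminate b (×(-40) and ×(-105), subtract): -11675·a = -216.50 → a = ∂h/∂x = +0.01854
Back-substitute: b = ∂h/∂y = +0.01773.
h(399420, 3539344) = 309.5 + (+0.01854)·(-130) + (+0.01773)·(-110) = 309.5 -2.411 -1.950 = 305.139 m.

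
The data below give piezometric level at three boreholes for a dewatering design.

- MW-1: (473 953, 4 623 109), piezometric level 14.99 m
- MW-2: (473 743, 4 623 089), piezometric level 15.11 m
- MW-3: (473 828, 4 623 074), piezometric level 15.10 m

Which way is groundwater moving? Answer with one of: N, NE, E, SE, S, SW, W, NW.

Taking MW-1 as reference: MW-2−MW-1 = (-210, -20, +0.12); MW-3−MW-1 = (-125, -35, +0.11).
Determinant of the coordinate differences = (-210)·(-35) − (-125)·(-20) = 4850.
∂h/∂x = [(+0.12)·(-35) − (+0.11)·(-20)] / 4850 = -0.0004124
∂h/∂y = [(-210)·(+0.11) − (-125)·(+0.12)] / 4850 = -0.001670
Flow = −∇h = (+0.0004124 east, +0.001670 north), which points north.

N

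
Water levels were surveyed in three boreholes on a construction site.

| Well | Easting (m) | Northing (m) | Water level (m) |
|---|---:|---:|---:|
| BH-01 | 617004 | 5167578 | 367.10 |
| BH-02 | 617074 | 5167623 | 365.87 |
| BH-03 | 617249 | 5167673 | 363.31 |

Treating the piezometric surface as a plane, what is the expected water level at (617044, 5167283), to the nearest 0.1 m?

With h = a·x + b·y + c and BH-01 as origin, the differences give:
  70·a + 45·b = -1.23
  245·a + 95·b = -3.79
Eliminate b (×95 and ×45, subtract): -4375·a = 53.700 → a = ∂h/∂x = -0.01227
Back-substitute: b = ∂h/∂y = -0.008240.
h(617044, 5167283) = 367.10 + (-0.01227)·(40) + (-0.008240)·(-295) = 367.10 -0.491 +2.431 = 369.040 m.

369.0 m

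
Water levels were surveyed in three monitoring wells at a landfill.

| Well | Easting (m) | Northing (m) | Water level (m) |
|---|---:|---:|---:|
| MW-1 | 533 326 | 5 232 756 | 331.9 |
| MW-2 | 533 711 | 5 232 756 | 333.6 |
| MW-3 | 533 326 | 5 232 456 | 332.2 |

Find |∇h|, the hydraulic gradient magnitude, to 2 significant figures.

∂h/∂x = (333.6 − 331.9) / (533711 − 533326) = +0.004416
∂h/∂y = (332.2 − 331.9) / (5232456 − 5232756) = -0.001000
|∇h| = √(0.004416² + -0.001000²) = 0.004528

0.0045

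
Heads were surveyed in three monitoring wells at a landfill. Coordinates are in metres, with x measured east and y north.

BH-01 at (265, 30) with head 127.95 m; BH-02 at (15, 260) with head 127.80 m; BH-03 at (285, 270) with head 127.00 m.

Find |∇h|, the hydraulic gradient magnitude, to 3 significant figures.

0.00467

Taking BH-01 as reference: BH-02−BH-01 = (-250, 230, -0.15); BH-03−BH-01 = (20, 240, -0.95).
Solve a·Δx + b·Δy = Δh: det = (-250)·240 − 20·230 = -64600.
∂h/∂x = [(-0.15)·240 − (-0.95)·230] / -64600 = -0.002825
∂h/∂y = [(-250)·(-0.95) − 20·(-0.15)] / -64600 = -0.003723
|∇h| = √(-0.002825² + -0.003723²) = 0.004673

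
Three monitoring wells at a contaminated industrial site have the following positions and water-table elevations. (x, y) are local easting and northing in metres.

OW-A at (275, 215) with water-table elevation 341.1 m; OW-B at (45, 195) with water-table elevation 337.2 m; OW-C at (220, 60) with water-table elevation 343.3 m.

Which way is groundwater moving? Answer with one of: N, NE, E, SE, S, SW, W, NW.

NW

With h = a·x + b·y + c and OW-A as origin, the differences give:
  (-230)·a + (-20)·b = -3.9
  (-55)·a + (-155)·b = +2.2
Eliminate b (×(-155) and ×(-20), subtract): 34550·a = 648.50 → a = ∂h/∂x = +0.01877
Back-substitute: b = ∂h/∂y = -0.02085.
Flow = −∇h = (-0.01877 east, +0.02085 north), which points northwest.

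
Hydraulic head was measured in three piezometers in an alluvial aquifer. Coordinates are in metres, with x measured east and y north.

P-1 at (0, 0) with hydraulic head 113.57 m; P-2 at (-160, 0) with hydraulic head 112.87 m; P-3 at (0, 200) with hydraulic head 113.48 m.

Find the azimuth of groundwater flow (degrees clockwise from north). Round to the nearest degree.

276°

∂h/∂x = (112.87 − 113.57) / (-160 − 0) = +0.004375
∂h/∂y = (113.48 − 113.57) / (200 − 0) = -0.0004500
Flow direction (−∇h) has components (-0.004375 E, +0.0004500 N).
Azimuth = atan2(E, N) = atan2(-0.004375, +0.0004500) = 275.9° ≈ 276°.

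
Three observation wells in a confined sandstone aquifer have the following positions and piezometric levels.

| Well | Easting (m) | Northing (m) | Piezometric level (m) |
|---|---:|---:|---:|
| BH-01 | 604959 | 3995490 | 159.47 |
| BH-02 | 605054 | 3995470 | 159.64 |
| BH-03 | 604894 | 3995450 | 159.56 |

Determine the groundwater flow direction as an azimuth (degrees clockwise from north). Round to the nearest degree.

With h = a·x + b·y + c and BH-01 as origin, the differences give:
  95·a + (-20)·b = +0.17
  (-65)·a + (-40)·b = +0.09
Eliminate b (×(-40) and ×(-20), subtract): -5100·a = -5.000 → a = ∂h/∂x = +0.0009804
Back-substitute: b = ∂h/∂y = -0.003843.
Flow direction (−∇h) has components (-0.0009804 E, +0.003843 N).
Azimuth = atan2(E, N) = atan2(-0.0009804, +0.003843) = 345.7° ≈ 346°.

346°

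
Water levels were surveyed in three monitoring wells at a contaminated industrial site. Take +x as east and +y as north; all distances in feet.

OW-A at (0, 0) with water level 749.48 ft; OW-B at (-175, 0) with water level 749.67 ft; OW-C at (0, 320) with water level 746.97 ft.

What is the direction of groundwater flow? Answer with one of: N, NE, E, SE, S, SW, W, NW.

N

∂h/∂x = (749.67 − 749.48) / (-175 − 0) = -0.001086
∂h/∂y = (746.97 − 749.48) / (320 − 0) = -0.007844
Flow = −∇h = (+0.001086 east, +0.007844 north), which points north.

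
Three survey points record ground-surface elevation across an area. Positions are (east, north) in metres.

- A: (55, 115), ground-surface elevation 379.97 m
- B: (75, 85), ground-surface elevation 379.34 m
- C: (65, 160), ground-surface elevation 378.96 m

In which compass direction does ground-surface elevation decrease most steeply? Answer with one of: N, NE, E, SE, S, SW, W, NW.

Taking A as reference: B−A = (20, -30, -0.63); C−A = (10, 45, -1.01).
Solve a·Δx + b·Δy = Δz: det = 20·45 − 10·(-30) = 1200.
∂z/∂x = [(-0.63)·45 − (-1.01)·(-30)] / 1200 = -0.04888
∂z/∂y = [20·(-1.01) − 10·(-0.63)] / 1200 = -0.01158
Steepest decrease is along −∇f = (+0.04888 E, +0.01158 N) → east.

E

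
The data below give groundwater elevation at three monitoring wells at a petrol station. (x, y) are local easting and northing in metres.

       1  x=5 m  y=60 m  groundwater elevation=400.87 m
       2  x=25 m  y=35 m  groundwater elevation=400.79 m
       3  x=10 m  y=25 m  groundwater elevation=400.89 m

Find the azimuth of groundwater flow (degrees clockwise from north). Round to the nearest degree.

Taking 1 as reference: 2−1 = (20, -25, -0.08); 3−1 = (5, -35, +0.02).
Solve a·Δx + b·Δy = Δh: det = 20·(-35) − 5·(-25) = -575.
∂h/∂x = [(-0.08)·(-35) − (+0.02)·(-25)] / -575 = -0.005739
∂h/∂y = [20·(+0.02) − 5·(-0.08)] / -575 = -0.001391
Flow direction (−∇h) has components (+0.005739 E, +0.001391 N).
Azimuth = atan2(E, N) = atan2(+0.005739, +0.001391) = 76.4° ≈ 076°.

076°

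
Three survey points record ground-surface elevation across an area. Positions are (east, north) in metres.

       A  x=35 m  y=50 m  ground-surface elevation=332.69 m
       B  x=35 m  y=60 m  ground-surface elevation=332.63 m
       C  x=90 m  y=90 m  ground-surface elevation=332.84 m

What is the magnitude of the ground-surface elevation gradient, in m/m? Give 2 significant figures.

With z = a·x + b·y + c and A as origin, the differences give:
  0·a + 10·b = -0.06
  55·a + 40·b = +0.15
Eliminate b (×40 and ×10, subtract): -550·a = -3.900 → a = ∂z/∂x = +0.007091
Back-substitute: b = ∂z/∂y = -0.006000.
|∇f| = √(0.007091² + -0.006000²) = 0.009289 m/m

0.0093 m/m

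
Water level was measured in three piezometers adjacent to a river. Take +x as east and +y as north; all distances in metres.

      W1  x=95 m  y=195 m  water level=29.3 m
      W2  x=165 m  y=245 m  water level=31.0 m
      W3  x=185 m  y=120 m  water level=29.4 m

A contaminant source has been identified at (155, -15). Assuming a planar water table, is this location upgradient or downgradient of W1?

downgradient

With h = a·x + b·y + c and W1 as origin, the differences give:
  70·a + 50·b = +1.7
  90·a + (-75)·b = +0.1
Eliminate b (×(-75) and ×50, subtract): -9750·a = -132.50 → a = ∂h/∂x = +0.01359
Back-substitute: b = ∂h/∂y = +0.01497.
Head at (155, -15) = 29.3 + (+0.01359)·(60) + (+0.01497)·(-210) = 26.97 m.
That is lower than the 29.3 m at W1, so the point is downgradient.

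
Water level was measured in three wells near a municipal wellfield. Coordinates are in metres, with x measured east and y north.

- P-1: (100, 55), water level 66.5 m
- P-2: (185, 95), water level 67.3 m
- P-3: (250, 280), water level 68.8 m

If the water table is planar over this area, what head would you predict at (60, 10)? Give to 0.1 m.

66.0 m

Differences from P-1: to P-2 (Δx, Δy, Δh) = (85, 40, +0.8); to P-3 = (150, 225, +2.3).
Determinant of the coordinate differences = 85·225 − 150·40 = 13125.
∂h/∂x = [(+0.8)·225 − (+2.3)·40] / 13125 = +0.006705
∂h/∂y = [85·(+2.3) − 150·(+0.8)] / 13125 = +0.005752
h(60, 10) = 66.5 + (+0.006705)·(-40) + (+0.005752)·(-45) = 66.5 -0.268 -0.259 = 65.973 m.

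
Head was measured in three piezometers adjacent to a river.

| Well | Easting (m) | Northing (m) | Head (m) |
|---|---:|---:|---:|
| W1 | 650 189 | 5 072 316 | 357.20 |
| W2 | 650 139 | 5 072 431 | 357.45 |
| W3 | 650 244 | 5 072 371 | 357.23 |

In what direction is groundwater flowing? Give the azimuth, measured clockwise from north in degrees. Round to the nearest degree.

Three-point gradient (reference W1): Δ to W2 = (-50, 115, +0.25), Δ to W3 = (55, 55, +0.03).
∂h/∂x = -0.001135, ∂h/∂y = +0.001680 (det = -9075).
Flow direction (−∇h) has components (+0.001135 E, -0.001680 N).
Azimuth = atan2(E, N) = atan2(+0.001135, -0.001680) = 146.0° ≈ 146°.

146°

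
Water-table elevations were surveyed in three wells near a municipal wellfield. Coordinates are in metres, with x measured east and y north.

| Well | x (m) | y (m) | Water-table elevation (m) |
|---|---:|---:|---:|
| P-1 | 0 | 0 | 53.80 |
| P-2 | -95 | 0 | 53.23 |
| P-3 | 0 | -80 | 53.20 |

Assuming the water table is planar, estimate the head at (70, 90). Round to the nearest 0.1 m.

∂h/∂x = (53.23 − 53.80) / (-95 − 0) = +0.006000
∂h/∂y = (53.20 − 53.80) / (-80 − 0) = +0.007500
h(70, 90) = 53.80 + (+0.006000)·(70) + (+0.007500)·(90) = 53.80 +0.420 +0.675 = 54.895 m.

54.9 m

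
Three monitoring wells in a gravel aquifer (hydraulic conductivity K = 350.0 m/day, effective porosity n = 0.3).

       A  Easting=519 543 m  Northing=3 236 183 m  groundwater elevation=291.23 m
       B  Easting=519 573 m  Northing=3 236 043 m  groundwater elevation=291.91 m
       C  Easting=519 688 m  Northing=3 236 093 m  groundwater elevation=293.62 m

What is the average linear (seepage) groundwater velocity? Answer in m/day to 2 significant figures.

18 m/day

Taking A as reference: B−A = (30, -140, +0.68); C−A = (145, -90, +2.39).
Solve a·Δx + b·Δy = Δh: det = 30·(-90) − 145·(-140) = 17600.
∂h/∂x = [(+0.68)·(-90) − (+2.39)·(-140)] / 17600 = +0.01553
∂h/∂y = [30·(+2.39) − 145·(+0.68)] / 17600 = -0.001528
|∇h| = √(0.01553² + -0.001528²) = 0.0156
Seepage velocity v = K·i/n = 350.0 × 0.0156 / 0.3 = 18.2 m/day.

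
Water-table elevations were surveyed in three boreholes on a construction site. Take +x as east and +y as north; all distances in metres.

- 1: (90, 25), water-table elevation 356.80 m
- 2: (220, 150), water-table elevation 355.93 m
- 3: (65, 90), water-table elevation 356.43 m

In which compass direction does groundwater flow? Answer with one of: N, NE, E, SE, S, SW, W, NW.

Differences from 1: to 2 (Δx, Δy, Δh) = (130, 125, -0.87); to 3 = (-25, 65, -0.37).
Solve a·Δx + b·Δy = Δh: det = 130·65 − (-25)·125 = 11575.
∂h/∂x = [(-0.87)·65 − (-0.37)·125] / 11575 = -0.0008898
∂h/∂y = [130·(-0.37) − (-25)·(-0.87)] / 11575 = -0.006035
Flow = −∇h = (+0.0008898 east, +0.006035 north), which points north.

N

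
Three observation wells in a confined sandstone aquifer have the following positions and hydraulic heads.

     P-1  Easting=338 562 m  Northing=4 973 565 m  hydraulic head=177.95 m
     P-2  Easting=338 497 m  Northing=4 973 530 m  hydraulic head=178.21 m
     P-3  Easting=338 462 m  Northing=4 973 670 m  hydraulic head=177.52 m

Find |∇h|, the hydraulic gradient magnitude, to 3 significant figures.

0.00536

Taking P-1 as reference: P-2−P-1 = (-65, -35, +0.26); P-3−P-1 = (-100, 105, -0.43).
Determinant of the coordinate differences = (-65)·105 − (-100)·(-35) = -10325.
∂h/∂x = [(+0.26)·105 − (-0.43)·(-35)] / -10325 = -0.001186
∂h/∂y = [(-65)·(-0.43) − (-100)·(+0.26)] / -10325 = -0.005225
|∇h| = √(-0.001186² + -0.005225²) = 0.005358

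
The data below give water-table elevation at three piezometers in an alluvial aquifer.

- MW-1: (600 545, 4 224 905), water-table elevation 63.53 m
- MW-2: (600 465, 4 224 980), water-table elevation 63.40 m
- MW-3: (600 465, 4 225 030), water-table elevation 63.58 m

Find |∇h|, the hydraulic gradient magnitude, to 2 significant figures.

Differences from MW-1: to MW-2 (Δx, Δy, Δh) = (-80, 75, -0.13); to MW-3 = (-80, 125, +0.05).
Solve a·Δx + b·Δy = Δh: det = (-80)·125 − (-80)·75 = -4000.
∂h/∂x = [(-0.13)·125 − (+0.05)·75] / -4000 = +0.005000
∂h/∂y = [(-80)·(+0.05) − (-80)·(-0.13)] / -4000 = +0.003600
|∇h| = √(0.005000² + 0.003600²) = 0.006161

0.0062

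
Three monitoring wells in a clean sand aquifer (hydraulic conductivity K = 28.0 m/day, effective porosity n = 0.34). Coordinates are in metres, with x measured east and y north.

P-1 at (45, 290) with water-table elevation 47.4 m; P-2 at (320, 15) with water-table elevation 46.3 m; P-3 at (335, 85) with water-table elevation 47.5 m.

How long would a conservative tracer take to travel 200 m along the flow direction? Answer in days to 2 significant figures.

With h = a·x + b·y + c and P-1 as origin, the differences give:
  275·a + (-275)·b = -1.1
  290·a + (-205)·b = +0.1
Eliminate b (×(-205) and ×(-275), subtract): 23375·a = 253.00 → a = ∂h/∂x = +0.01082
Back-substitute: b = ∂h/∂y = +0.01482.
|∇h| = √(0.01082² + 0.01482²) = 0.01835
Seepage velocity v = K·i/n = 28.0 × 0.01835 / 0.34 = 1.511 m/day.
t = 200 / 1.511 = 132.4 days.

130 days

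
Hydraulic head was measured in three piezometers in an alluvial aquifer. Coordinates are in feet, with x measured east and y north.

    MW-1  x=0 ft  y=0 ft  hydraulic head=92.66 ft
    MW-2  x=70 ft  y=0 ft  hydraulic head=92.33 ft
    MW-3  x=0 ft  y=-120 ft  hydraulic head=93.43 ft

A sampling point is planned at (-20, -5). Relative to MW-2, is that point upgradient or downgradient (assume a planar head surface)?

upgradient

∂h/∂x = (92.33 − 92.66) / (70 − 0) = -0.004714
∂h/∂y = (93.43 − 92.66) / (-120 − 0) = -0.006417
Head at (-20, -5) = 92.66 + (-0.004714)·(-20) + (-0.006417)·(-5) = 92.79 ft.
That is higher than the 92.33 ft at MW-2, so the point is upgradient.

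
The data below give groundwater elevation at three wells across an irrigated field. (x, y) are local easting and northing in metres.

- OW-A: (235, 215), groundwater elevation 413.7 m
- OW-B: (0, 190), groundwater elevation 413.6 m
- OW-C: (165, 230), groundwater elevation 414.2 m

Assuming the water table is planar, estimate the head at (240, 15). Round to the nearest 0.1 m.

Differences from OW-A: to OW-B (Δx, Δy, Δh) = (-235, -25, -0.1); to OW-C = (-70, 15, +0.5).
Determinant of the coordinate differences = (-235)·15 − (-70)·(-25) = -5275.
∂h/∂x = [(-0.1)·15 − (+0.5)·(-25)] / -5275 = -0.002085
∂h/∂y = [(-235)·(+0.5) − (-70)·(-0.1)] / -5275 = +0.02360
h(240, 15) = 413.7 + (-0.002085)·(5) + (+0.02360)·(-200) = 413.7 -0.010 -4.720 = 408.969 m.

409.0 m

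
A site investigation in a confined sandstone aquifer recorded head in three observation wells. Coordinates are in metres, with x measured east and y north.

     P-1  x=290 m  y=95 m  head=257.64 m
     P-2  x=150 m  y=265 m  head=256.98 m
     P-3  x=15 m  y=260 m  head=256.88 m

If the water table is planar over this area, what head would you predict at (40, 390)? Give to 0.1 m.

256.5 m

Taking P-1 as reference: P-2−P-1 = (-140, 170, -0.66); P-3−P-1 = (-275, 165, -0.76).
Solve a·Δx + b·Δy = Δh: det = (-140)·165 − (-275)·170 = 23650.
∂h/∂x = [(-0.66)·165 − (-0.76)·170] / 23650 = +0.0008584
∂h/∂y = [(-140)·(-0.76) − (-275)·(-0.66)] / 23650 = -0.003175
h(40, 390) = 257.64 + (+0.0008584)·(-250) + (-0.003175)·(295) = 257.64 -0.215 -0.937 = 256.489 m.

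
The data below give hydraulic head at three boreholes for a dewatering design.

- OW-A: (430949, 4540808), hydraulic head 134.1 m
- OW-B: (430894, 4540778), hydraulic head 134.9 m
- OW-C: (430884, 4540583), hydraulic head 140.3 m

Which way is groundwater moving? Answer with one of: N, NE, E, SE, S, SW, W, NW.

N

With h = a·x + b·y + c and OW-A as origin, the differences give:
  (-55)·a + (-30)·b = +0.8
  (-65)·a + (-225)·b = +6.2
Eliminate b (×(-225) and ×(-30), subtract): 10425·a = 6.00 → a = ∂h/∂x = +0.0005755
Back-substitute: b = ∂h/∂y = -0.02772.
Flow = −∇h = (-0.0005755 east, +0.02772 north), which points north.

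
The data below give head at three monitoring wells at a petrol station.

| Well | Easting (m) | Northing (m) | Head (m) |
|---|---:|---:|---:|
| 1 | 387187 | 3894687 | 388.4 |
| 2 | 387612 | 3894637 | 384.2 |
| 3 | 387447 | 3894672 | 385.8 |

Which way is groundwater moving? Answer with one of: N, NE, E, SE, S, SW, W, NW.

E

Taking 1 as reference: 2−1 = (425, -50, -4.2); 3−1 = (260, -15, -2.6).
Solve a·Δx + b·Δy = Δh: det = 425·(-15) − 260·(-50) = 6625.
∂h/∂x = [(-4.2)·(-15) − (-2.6)·(-50)] / 6625 = -0.01011
∂h/∂y = [425·(-2.6) − 260·(-4.2)] / 6625 = -0.001962
Flow = −∇h = (+0.01011 east, +0.001962 north), which points east.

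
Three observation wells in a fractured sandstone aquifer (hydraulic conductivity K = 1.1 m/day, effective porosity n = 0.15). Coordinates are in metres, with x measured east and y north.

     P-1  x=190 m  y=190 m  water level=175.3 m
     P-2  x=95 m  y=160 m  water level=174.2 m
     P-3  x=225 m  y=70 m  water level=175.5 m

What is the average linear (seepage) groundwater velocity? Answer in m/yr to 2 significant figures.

30 m/yr

Differences from P-1: to P-2 (Δx, Δy, Δh) = (-95, -30, -1.1); to P-3 = (35, -120, +0.2).
Solve a·Δx + b·Δy = Δh: det = (-95)·(-120) − 35·(-30) = 12450.
∂h/∂x = [(-1.1)·(-120) − (+0.2)·(-30)] / 12450 = +0.01108
∂h/∂y = [(-95)·(+0.2) − 35·(-1.1)] / 12450 = +0.001566
|∇h| = √(0.01108² + 0.001566²) = 0.01119
Seepage velocity v = K·i/n = 1.1 × 0.01119 / 0.15 = 0.08206 m/day = 29.97 m/yr.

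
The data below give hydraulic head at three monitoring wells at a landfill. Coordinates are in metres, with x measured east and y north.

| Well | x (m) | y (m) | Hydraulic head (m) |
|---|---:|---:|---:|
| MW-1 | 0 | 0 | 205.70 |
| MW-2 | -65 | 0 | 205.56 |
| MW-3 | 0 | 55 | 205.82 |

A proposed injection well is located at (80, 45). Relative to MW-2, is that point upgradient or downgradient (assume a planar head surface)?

upgradient

∂h/∂x = (205.56 − 205.70) / (-65 − 0) = +0.002154
∂h/∂y = (205.82 − 205.70) / (55 − 0) = +0.002182
Head at (80, 45) = 205.70 + (+0.002154)·(80) + (+0.002182)·(45) = 205.97 m.
That is higher than the 205.56 m at MW-2, so the point is upgradient.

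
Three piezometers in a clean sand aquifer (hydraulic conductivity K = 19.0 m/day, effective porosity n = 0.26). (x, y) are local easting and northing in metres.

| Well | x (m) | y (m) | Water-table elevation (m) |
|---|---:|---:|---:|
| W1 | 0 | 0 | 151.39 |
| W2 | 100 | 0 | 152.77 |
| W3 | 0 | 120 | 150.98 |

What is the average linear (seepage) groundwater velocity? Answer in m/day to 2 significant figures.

1.0 m/day

∂h/∂x = (152.77 − 151.39) / (100 − 0) = +0.01380
∂h/∂y = (150.98 − 151.39) / (120 − 0) = -0.003417
|∇h| = √(0.01380² + -0.003417²) = 0.01422
Seepage velocity v = K·i/n = 19.0 × 0.01422 / 0.26 = 1.039 m/day.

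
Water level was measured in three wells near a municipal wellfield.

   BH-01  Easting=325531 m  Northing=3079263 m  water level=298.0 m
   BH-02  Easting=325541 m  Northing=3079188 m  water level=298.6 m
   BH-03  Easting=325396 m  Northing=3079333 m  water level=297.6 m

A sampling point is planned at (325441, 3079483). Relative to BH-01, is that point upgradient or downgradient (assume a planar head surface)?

downgradient

With h = a·x + b·y + c and BH-01 as origin, the differences give:
  10·a + (-75)·b = +0.6
  (-135)·a + 70·b = -0.4
Eliminate b (×70 and ×(-75), subtract): -9425·a = 12.00 → a = ∂h/∂x = -0.001273
Back-substitute: b = ∂h/∂y = -0.008170.
Head at (325441, 3079483) = 298.0 + (-0.001273)·(-90) + (-0.008170)·(220) = 296.32 m.
That is lower than the 298.0 m at BH-01, so the point is downgradient.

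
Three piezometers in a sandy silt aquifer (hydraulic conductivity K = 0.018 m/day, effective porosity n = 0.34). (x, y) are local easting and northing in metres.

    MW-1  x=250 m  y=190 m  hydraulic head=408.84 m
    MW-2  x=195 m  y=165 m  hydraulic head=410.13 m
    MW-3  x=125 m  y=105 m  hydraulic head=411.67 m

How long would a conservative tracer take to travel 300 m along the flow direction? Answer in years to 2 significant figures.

Three-point gradient (reference MW-1): Δ to MW-2 = (-55, -25, +1.29), Δ to MW-3 = (-125, -85, +2.83).
∂h/∂x = -0.02510, ∂h/∂y = +0.003613 (det = 1550).
|∇h| = √(-0.02510² + 0.003613²) = 0.02536
Seepage velocity v = K·i/n = 0.018 × 0.02536 / 0.34 = 0.001343 m/day.
t = 300 / 0.001343 = 2.234e+05 days = 612 years.

610 years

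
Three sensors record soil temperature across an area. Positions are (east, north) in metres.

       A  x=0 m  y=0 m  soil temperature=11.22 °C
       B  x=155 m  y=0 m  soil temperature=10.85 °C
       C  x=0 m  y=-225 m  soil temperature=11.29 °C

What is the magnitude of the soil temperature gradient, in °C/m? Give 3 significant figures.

∂T/∂x = (10.85 − 11.22) / (155 − 0) = -0.002387
∂T/∂y = (11.29 − 11.22) / (-225 − 0) = -0.0003111
|∇f| = √(-0.002387² + -0.0003111²) = 0.002407 °C/m

0.00241 °C/m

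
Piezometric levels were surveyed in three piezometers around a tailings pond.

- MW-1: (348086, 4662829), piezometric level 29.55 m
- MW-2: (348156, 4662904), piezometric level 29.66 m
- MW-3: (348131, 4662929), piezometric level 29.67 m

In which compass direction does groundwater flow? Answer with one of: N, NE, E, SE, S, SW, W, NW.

SW

With h = a·x + b·y + c and MW-1 as origin, the differences give:
  70·a + 75·b = +0.11
  45·a + 100·b = +0.12
Eliminate b (×100 and ×75, subtract): 3625·a = 2.000 → a = ∂h/∂x = +0.0005517
Back-substitute: b = ∂h/∂y = +0.0009517.
Flow = −∇h = (-0.0005517 east, -0.0009517 north), which points southwest.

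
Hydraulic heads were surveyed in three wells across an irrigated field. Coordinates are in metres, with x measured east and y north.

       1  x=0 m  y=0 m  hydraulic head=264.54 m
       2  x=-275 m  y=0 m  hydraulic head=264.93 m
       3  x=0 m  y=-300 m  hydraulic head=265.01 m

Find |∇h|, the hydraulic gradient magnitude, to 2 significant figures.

∂h/∂x = (264.93 − 264.54) / (-275 − 0) = -0.001418
∂h/∂y = (265.01 − 264.54) / (-300 − 0) = -0.001567
|∇h| = √(-0.001418² + -0.001567²) = 0.002113

0.0021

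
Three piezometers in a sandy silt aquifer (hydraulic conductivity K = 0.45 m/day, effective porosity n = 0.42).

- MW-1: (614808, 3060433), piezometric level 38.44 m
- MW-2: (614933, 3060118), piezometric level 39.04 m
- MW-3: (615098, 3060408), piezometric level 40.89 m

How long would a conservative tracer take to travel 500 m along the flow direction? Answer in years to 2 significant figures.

With h = a·x + b·y + c and MW-1 as origin, the differences give:
  125·a + (-315)·b = +0.60
  290·a + (-25)·b = +2.45
Eliminate b (×(-25) and ×(-315), subtract): 88225·a = 756.750 → a = ∂h/∂x = +0.008578
Back-substitute: b = ∂h/∂y = +0.001499.
|∇h| = √(0.008578² + 0.001499²) = 0.008708
Seepage velocity v = K·i/n = 0.45 × 0.008708 / 0.42 = 0.00933 m/day.
t = 500 / 0.00933 = 5.359e+04 days = 147 years.

150 years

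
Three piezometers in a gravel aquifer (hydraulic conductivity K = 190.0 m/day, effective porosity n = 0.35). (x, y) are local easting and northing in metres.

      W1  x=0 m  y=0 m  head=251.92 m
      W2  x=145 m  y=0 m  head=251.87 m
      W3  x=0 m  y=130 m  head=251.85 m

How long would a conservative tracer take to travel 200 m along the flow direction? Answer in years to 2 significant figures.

∂h/∂x = (251.87 − 251.92) / (145 − 0) = -0.0003448
∂h/∂y = (251.85 − 251.92) / (130 − 0) = -0.0005385
|∇h| = √(-0.0003448² + -0.0005385²) = 0.0006394
Seepage velocity v = K·i/n = 190.0 × 0.0006394 / 0.35 = 0.3471 m/day.
t = 200 / 0.3471 = 576.2 days = 1.58 years.

1.6 years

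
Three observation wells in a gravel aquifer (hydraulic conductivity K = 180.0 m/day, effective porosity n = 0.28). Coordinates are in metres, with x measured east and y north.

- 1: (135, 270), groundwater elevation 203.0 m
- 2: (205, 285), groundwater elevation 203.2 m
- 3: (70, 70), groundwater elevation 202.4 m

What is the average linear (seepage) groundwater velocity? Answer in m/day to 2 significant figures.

2.1 m/day

Differences from 1: to 2 (Δx, Δy, Δh) = (70, 15, +0.2); to 3 = (-65, -200, -0.6).
Determinant of the coordinate differences = 70·(-200) − (-65)·15 = -13025.
∂h/∂x = [(+0.2)·(-200) − (-0.6)·15] / -13025 = +0.002380
∂h/∂y = [70·(-0.6) − (-65)·(+0.2)] / -13025 = +0.002226
|∇h| = √(0.002380² + 0.002226²) = 0.003259
Seepage velocity v = K·i/n = 180.0 × 0.003259 / 0.28 = 2.095 m/day.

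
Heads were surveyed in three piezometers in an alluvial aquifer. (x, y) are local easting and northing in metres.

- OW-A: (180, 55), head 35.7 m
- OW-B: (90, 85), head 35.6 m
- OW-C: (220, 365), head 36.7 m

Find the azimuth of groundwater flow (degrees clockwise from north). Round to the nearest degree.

With h = a·x + b·y + c and OW-A as origin, the differences give:
  (-90)·a + 30·b = -0.1
  40·a + 310·b = +1.0
Eliminate b (×310 and ×30, subtract): -29100·a = -61.00 → a = ∂h/∂x = +0.002096
Back-substitute: b = ∂h/∂y = +0.002955.
Flow direction (−∇h) has components (-0.002096 E, -0.002955 N).
Azimuth = atan2(E, N) = atan2(-0.002096, -0.002955) = 215.3° ≈ 215°.

215°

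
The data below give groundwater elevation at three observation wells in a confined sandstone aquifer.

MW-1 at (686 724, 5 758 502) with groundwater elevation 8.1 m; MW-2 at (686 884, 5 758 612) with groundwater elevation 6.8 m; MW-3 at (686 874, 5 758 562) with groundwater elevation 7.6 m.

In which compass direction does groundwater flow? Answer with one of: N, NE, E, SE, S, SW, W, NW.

N

Taking MW-1 as reference: MW-2−MW-1 = (160, 110, -1.3); MW-3−MW-1 = (150, 60, -0.5).
Determinant of the coordinate differences = 160·60 − 150·110 = -6900.
∂h/∂x = [(-1.3)·60 − (-0.5)·110] / -6900 = +0.003333
∂h/∂y = [160·(-0.5) − 150·(-1.3)] / -6900 = -0.01667
Flow = −∇h = (-0.003333 east, +0.01667 north), which points north.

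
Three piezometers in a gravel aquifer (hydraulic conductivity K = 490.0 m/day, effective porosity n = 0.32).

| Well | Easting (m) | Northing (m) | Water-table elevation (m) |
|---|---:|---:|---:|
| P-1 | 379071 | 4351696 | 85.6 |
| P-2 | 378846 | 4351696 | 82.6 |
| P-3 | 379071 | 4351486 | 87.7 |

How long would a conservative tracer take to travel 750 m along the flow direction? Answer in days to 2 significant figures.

∂h/∂x = (82.6 − 85.6) / (378846 − 379071) = +0.01333
∂h/∂y = (87.7 − 85.6) / (4351486 − 4351696) = -0.01000
|∇h| = √(0.01333² + -0.01000²) = 0.01666
Seepage velocity v = K·i/n = 490.0 × 0.01666 / 0.32 = 25.51 m/day.
t = 750 / 25.51 = 29.4 days.

29 days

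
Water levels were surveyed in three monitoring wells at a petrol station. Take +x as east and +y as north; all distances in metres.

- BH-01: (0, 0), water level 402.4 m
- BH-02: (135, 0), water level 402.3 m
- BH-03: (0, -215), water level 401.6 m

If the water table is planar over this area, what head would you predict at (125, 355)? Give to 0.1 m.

403.6 m

∂h/∂x = (402.3 − 402.4) / (135 − 0) = -0.0007407
∂h/∂y = (401.6 − 402.4) / (-215 − 0) = +0.003721
h(125, 355) = 402.4 + (-0.0007407)·(125) + (+0.003721)·(355) = 402.4 -0.093 +1.321 = 403.628 m.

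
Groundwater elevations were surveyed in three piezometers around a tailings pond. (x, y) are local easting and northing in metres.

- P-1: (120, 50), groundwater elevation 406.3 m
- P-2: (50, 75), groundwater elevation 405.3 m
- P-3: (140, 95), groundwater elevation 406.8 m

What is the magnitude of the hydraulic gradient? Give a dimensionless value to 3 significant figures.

Taking P-1 as reference: P-2−P-1 = (-70, 25, -1.0); P-3−P-1 = (20, 45, +0.5).
Solve a·Δx + b·Δy = Δh: det = (-70)·45 − 20·25 = -3650.
∂h/∂x = [(-1.0)·45 − (+0.5)·25] / -3650 = +0.01575
∂h/∂y = [(-70)·(+0.5) − 20·(-1.0)] / -3650 = +0.004110
|∇h| = √(0.01575² + 0.004110²) = 0.01628

0.0163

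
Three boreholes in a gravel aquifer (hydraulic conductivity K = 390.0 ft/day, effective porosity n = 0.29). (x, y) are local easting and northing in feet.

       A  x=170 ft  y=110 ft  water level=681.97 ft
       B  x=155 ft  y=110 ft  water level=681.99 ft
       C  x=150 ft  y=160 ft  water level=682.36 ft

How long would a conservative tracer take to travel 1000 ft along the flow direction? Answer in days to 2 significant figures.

Differences from A: to B (Δx, Δy, Δh) = (-15, 0, +0.02); to C = (-20, 50, +0.39).
Determinant of the coordinate differences = (-15)·50 − (-20)·0 = -750.
∂h/∂x = [(+0.02)·50 − (+0.39)·0] / -750 = -0.001333
∂h/∂y = [(-15)·(+0.39) − (-20)·(+0.02)] / -750 = +0.007267
|∇h| = √(-0.001333² + 0.007267²) = 0.007388
Seepage velocity v = K·i/n = 390.0 × 0.007388 / 0.29 = 9.936 ft/day.
t = 1000 / 9.936 = 100.6 days.

100 days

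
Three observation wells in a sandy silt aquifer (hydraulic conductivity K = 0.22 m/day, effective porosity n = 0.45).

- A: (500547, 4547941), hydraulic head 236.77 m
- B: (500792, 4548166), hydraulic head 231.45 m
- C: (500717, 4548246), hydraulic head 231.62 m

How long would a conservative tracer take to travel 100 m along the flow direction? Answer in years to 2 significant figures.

Taking A as reference: B−A = (245, 225, -5.32); C−A = (170, 305, -5.15).
Determinant of the coordinate differences = 245·305 − 170·225 = 36475.
∂h/∂x = [(-5.32)·305 − (-5.15)·225] / 36475 = -0.01272
∂h/∂y = [245·(-5.15) − 170·(-5.32)] / 36475 = -0.009797
|∇h| = √(-0.01272² + -0.009797²) = 0.01606
Seepage velocity v = K·i/n = 0.22 × 0.01606 / 0.45 = 0.007852 m/day.
t = 100 / 0.007852 = 1.274e+04 days = 34.9 years.

35 years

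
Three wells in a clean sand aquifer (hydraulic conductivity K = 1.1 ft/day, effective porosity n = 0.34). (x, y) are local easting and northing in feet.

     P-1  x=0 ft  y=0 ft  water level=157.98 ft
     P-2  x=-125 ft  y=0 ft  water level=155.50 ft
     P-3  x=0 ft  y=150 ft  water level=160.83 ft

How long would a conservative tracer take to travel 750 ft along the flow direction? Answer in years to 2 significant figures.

∂h/∂x = (155.50 − 157.98) / (-125 − 0) = +0.01984
∂h/∂y = (160.83 − 157.98) / (150 − 0) = +0.01900
|∇h| = √(0.01984² + 0.01900²) = 0.02747
Seepage velocity v = K·i/n = 1.1 × 0.02747 / 0.34 = 0.08887 ft/day.
t = 750 / 0.08887 = 8439 days = 23.1 years.

23 years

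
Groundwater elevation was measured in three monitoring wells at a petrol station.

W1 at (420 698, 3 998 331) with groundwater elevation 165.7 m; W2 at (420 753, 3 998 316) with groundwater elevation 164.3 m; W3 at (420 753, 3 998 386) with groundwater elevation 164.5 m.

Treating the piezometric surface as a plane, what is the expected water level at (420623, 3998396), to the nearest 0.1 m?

With h = a·x + b·y + c and W1 as origin, the differences give:
  55·a + (-15)·b = -1.4
  55·a + 55·b = -1.2
Eliminate b (×55 and ×(-15), subtract): 3850·a = -95.00 → a = ∂h/∂x = -0.02468
Back-substitute: b = ∂h/∂y = +0.002857.
h(420623, 3998396) = 165.7 + (-0.02468)·(-75) + (+0.002857)·(65) = 165.7 +1.851 +0.186 = 167.736 m.

167.7 m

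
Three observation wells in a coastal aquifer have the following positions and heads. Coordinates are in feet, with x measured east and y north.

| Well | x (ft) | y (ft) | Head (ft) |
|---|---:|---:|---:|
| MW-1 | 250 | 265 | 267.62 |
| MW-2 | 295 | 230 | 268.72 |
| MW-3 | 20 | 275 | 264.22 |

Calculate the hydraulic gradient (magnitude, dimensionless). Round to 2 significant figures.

Differences from MW-1: to MW-2 (Δx, Δy, Δh) = (45, -35, +1.10); to MW-3 = (-230, 10, -3.40).
Determinant of the coordinate differences = 45·10 − (-230)·(-35) = -7600.
∂h/∂x = [(+1.10)·10 − (-3.40)·(-35)] / -7600 = +0.01421
∂h/∂y = [45·(-3.40) − (-230)·(+1.10)] / -7600 = -0.01316
|∇h| = √(0.01421² + -0.01316²) = 0.01937

0.019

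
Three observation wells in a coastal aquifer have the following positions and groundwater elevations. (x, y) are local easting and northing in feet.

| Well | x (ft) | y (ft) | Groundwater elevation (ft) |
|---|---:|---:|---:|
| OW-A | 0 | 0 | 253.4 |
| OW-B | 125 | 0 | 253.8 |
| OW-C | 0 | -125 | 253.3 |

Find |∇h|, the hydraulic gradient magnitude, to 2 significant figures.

∂h/∂x = (253.8 − 253.4) / (125 − 0) = +0.003200
∂h/∂y = (253.3 − 253.4) / (-125 − 0) = +0.0008000
|∇h| = √(0.003200² + 0.0008000²) = 0.003298

0.0033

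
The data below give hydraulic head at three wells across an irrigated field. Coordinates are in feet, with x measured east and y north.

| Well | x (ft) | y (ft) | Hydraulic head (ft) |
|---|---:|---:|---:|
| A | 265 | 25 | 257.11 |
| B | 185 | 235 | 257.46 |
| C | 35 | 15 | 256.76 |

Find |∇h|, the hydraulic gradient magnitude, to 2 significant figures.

0.0026

Three-point gradient (reference A): Δ to B = (-80, 210, +0.35), Δ to C = (-230, -10, -0.35).
∂h/∂x = +0.001426, ∂h/∂y = +0.002210 (det = 49100).
|∇h| = √(0.001426² + 0.002210²) = 0.00263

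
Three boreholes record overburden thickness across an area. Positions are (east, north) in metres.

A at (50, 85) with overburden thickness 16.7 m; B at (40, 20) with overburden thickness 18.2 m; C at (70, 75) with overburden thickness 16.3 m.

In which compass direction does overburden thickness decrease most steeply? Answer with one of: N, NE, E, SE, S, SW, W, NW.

NE

Three-point gradient (reference A): Δ to B = (-10, -65, +1.5), Δ to C = (20, -10, -0.4).
∂d/∂x = -0.02929, ∂d/∂y = -0.01857 (det = 1400).
Steepest decrease is along −∇f = (+0.02929 E, +0.01857 N) → northeast.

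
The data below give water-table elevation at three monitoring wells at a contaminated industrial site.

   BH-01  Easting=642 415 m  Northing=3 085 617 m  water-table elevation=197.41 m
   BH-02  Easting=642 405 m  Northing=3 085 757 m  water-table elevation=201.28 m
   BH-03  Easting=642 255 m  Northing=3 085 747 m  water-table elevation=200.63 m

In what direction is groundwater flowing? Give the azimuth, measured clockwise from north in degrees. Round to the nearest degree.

185°

With h = a·x + b·y + c and BH-01 as origin, the differences give:
  (-10)·a + 140·b = +3.87
  (-160)·a + 130·b = +3.22
Eliminate b (×130 and ×140, subtract): 21100·a = 52.300 → a = ∂h/∂x = +0.002479
Back-substitute: b = ∂h/∂y = +0.02782.
Flow direction (−∇h) has components (-0.002479 E, -0.02782 N).
Azimuth = atan2(E, N) = atan2(-0.002479, -0.02782) = 185.1° ≈ 185°.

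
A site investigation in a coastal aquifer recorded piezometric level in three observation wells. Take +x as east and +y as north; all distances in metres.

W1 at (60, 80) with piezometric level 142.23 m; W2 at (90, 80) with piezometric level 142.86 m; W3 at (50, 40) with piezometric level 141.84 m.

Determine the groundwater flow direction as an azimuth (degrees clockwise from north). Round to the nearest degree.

Differences from W1: to W2 (Δx, Δy, Δh) = (30, 0, +0.63); to W3 = (-10, -40, -0.39).
Determinant of the coordinate differences = 30·(-40) − (-10)·0 = -1200.
∂h/∂x = [(+0.63)·(-40) − (-0.39)·0] / -1200 = +0.02100
∂h/∂y = [30·(-0.39) − (-10)·(+0.63)] / -1200 = +0.004500
Flow direction (−∇h) has components (-0.02100 E, -0.004500 N).
Azimuth = atan2(E, N) = atan2(-0.02100, -0.004500) = 257.9° ≈ 258°.

258°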